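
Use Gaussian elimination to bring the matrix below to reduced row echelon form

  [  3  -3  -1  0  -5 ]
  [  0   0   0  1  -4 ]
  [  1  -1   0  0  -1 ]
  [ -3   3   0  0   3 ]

[[1, -1, 0, 0, -1], [0, 0, 1, 0, 2], [0, 0, 0, 1, -4], [0, 0, 0, 0, 0]]

ρ1 ← 1/3·ρ1
  [  1  -1  -1/3  0  -5/3 ]
  [  0   0     0  1    -4 ]
  [  1  -1     0  0    -1 ]
  [ -3   3     0  0     3 ]
ρ3 ← ρ3 − ρ1
  [  1  -1  -1/3  0  -5/3 ]
  [  0   0     0  1    -4 ]
  [  0   0   1/3  0   2/3 ]
  [ -3   3     0  0     3 ]
ρ4 ← ρ4 + 3·ρ1
  [ 1  -1  -1/3  0  -5/3 ]
  [ 0   0     0  1    -4 ]
  [ 0   0   1/3  0   2/3 ]
  [ 0   0    -1  0    -2 ]
ρ2 <=> ρ3
  [ 1  -1  -1/3  0  -5/3 ]
  [ 0   0   1/3  0   2/3 ]
  [ 0   0     0  1    -4 ]
  [ 0   0    -1  0    -2 ]
ρ2 ← 3·ρ2
  [ 1  -1  -1/3  0  -5/3 ]
  [ 0   0     1  0     2 ]
  [ 0   0     0  1    -4 ]
  [ 0   0    -1  0    -2 ]
ρ4 ← ρ4 + ρ2
  [ 1  -1  -1/3  0  -5/3 ]
  [ 0   0     1  0     2 ]
  [ 0   0     0  1    -4 ]
  [ 0   0     0  0     0 ]
ρ1 ← ρ1 + 1/3·ρ2
  [ 1  -1  0  0  -1 ]
  [ 0   0  1  0   2 ]
  [ 0   0  0  1  -4 ]
  [ 0   0  0  0   0 ]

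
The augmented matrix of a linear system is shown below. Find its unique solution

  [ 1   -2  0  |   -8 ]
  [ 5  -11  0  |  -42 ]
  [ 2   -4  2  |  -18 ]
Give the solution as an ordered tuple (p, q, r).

(-4, 2, -1)

ρ2 := ρ2 − 5·ρ1
  [ 1  -2  0  |   -8 ]
  [ 0  -1  0  |   -2 ]
  [ 2  -4  2  |  -18 ]
ρ3 := ρ3 − 2·ρ1
  [ 1  -2  0  |  -8 ]
  [ 0  -1  0  |  -2 ]
  [ 0   0  2  |  -2 ]
ρ2 := -1·ρ2
  [ 1  -2  0  |  -8 ]
  [ 0   1  0  |   2 ]
  [ 0   0  2  |  -2 ]
ρ3 := 1/2·ρ3
  [ 1  -2  0  |  -8 ]
  [ 0   1  0  |   2 ]
  [ 0   0  1  |  -1 ]
ρ1 := ρ1 + 2·ρ2
  [ 1  0  0  |  -4 ]
  [ 0  1  0  |   2 ]
  [ 0  0  1  |  -1 ]
Reading off the last column: p = -4, q = 2, r = -1.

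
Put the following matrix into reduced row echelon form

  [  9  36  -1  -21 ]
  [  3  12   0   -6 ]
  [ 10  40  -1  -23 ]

R1 -> 1/9·R1
  [  1   4  -1/9  -7/3 ]
  [  3  12     0    -6 ]
  [ 10  40    -1   -23 ]
R2 -> R2 − 3·R1
  [  1   4  -1/9  -7/3 ]
  [  0   0   1/3     1 ]
  [ 10  40    -1   -23 ]
R3 -> R3 − 10·R1
  [ 1  4  -1/9  -7/3 ]
  [ 0  0   1/3     1 ]
  [ 0  0   1/9   1/3 ]
R2 -> 3·R2
  [ 1  4  -1/9  -7/3 ]
  [ 0  0     1     3 ]
  [ 0  0   1/9   1/3 ]
R3 -> R3 − 1/9·R2
  [ 1  4  -1/9  -7/3 ]
  [ 0  0     1     3 ]
  [ 0  0     0     0 ]
R1 -> R1 + 1/9·R2
  [ 1  4  0  -2 ]
  [ 0  0  1   3 ]
  [ 0  0  0   0 ]

[[1, 4, 0, -2], [0, 0, 1, 3], [0, 0, 0, 0]]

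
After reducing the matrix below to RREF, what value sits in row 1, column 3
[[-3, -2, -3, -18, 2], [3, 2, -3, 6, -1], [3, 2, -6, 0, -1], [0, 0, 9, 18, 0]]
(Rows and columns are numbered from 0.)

2

R1 ← -1/3·R1
  [ 1  2/3   1   6  -2/3 ]
  [ 3    2  -3   6    -1 ]
  [ 3    2  -6   0    -1 ]
  [ 0    0   9  18     0 ]
R2 ← R2 − 3·R1
  [ 1  2/3   1    6  -2/3 ]
  [ 0    0  -6  -12     1 ]
  [ 3    2  -6    0    -1 ]
  [ 0    0   9   18     0 ]
R3 ← R3 − 3·R1
  [ 1  2/3   1    6  -2/3 ]
  [ 0    0  -6  -12     1 ]
  [ 0    0  -9  -18     1 ]
  [ 0    0   9   18     0 ]
R2 ← -1/6·R2
  [ 1  2/3   1    6  -2/3 ]
  [ 0    0   1    2  -1/6 ]
  [ 0    0  -9  -18     1 ]
  [ 0    0   9   18     0 ]
R3 ← R3 + 9·R2
  [ 1  2/3  1   6  -2/3 ]
  [ 0    0  1   2  -1/6 ]
  [ 0    0  0   0  -1/2 ]
  [ 0    0  9  18     0 ]
R4 ← R4 − 9·R2
  [ 1  2/3  1  6  -2/3 ]
  [ 0    0  1  2  -1/6 ]
  [ 0    0  0  0  -1/2 ]
  [ 0    0  0  0   3/2 ]
R3 ← -2·R3
  [ 1  2/3  1  6  -2/3 ]
  [ 0    0  1  2  -1/6 ]
  [ 0    0  0  0     1 ]
  [ 0    0  0  0   3/2 ]
R4 ← R4 − 3/2·R3
  [ 1  2/3  1  6  -2/3 ]
  [ 0    0  1  2  -1/6 ]
  [ 0    0  0  0     1 ]
  [ 0    0  0  0     0 ]
R2 ← R2 + 1/6·R3
  [ 1  2/3  1  6  -2/3 ]
  [ 0    0  1  2     0 ]
  [ 0    0  0  0     1 ]
  [ 0    0  0  0     0 ]
R1 ← R1 + 2/3·R3
  [ 1  2/3  1  6  0 ]
  [ 0    0  1  2  0 ]
  [ 0    0  0  0  1 ]
  [ 0    0  0  0  0 ]
R1 ← R1 − R2
  [ 1  2/3  0  4  0 ]
  [ 0    0  1  2  0 ]
  [ 0    0  0  0  1 ]
  [ 0    0  0  0  0 ]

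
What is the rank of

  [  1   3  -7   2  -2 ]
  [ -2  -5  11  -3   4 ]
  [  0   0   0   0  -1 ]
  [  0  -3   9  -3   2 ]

R2 -> R2 + 2·R1
R4 -> R4 + 3·R2
R3 -> -1·R3
R4 -> R4 − 2·R3
R1 -> R1 + 2·R3
R1 -> R1 − 3·R2
The reduced form has 3 nonzero rows.

rank = 3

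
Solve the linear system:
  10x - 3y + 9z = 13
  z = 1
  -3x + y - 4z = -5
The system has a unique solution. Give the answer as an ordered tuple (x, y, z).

Form the augmented matrix and row-reduce:
  [ 10  -3   9  |  13 ]
  [  0   0   1  |   1 ]
  [ -3   1  -4  |  -5 ]
r1 -> 1/10·r1
  [  1  -3/10  9/10  |  13/10 ]
  [  0      0     1  |      1 ]
  [ -3      1    -4  |     -5 ]
r3 -> r3 + 3·r1
  [ 1  -3/10    9/10  |   13/10 ]
  [ 0      0       1  |       1 ]
  [ 0   1/10  -13/10  |  -11/10 ]
r2 <=> r3
  [ 1  -3/10    9/10  |   13/10 ]
  [ 0   1/10  -13/10  |  -11/10 ]
  [ 0      0       1  |       1 ]
r2 -> 10·r2
  [ 1  -3/10  9/10  |  13/10 ]
  [ 0      1   -13  |    -11 ]
  [ 0      0     1  |      1 ]
r2 -> r2 + 13·r3
  [ 1  -3/10  9/10  |  13/10 ]
  [ 0      1     0  |      2 ]
  [ 0      0     1  |      1 ]
r1 -> r1 − 9/10·r3
  [ 1  -3/10  0  |  2/5 ]
  [ 0      1  0  |    2 ]
  [ 0      0  1  |    1 ]
r1 -> r1 + 3/10·r2
  [ 1  0  0  |  1 ]
  [ 0  1  0  |  2 ]
  [ 0  0  1  |  1 ]
Reading off the last column: x = 1, y = 2, z = 1.

(1, 2, 1)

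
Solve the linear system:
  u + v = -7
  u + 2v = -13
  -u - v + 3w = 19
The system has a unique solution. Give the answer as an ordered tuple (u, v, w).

Form the augmented matrix and row-reduce:
  [  1   1  0  |   -7 ]
  [  1   2  0  |  -13 ]
  [ -1  -1  3  |   19 ]
ρ2 ← ρ2 − ρ1
  [  1   1  0  |  -7 ]
  [  0   1  0  |  -6 ]
  [ -1  -1  3  |  19 ]
ρ3 ← ρ3 + ρ1
  [ 1  1  0  |  -7 ]
  [ 0  1  0  |  -6 ]
  [ 0  0  3  |  12 ]
ρ3 ← 1/3·ρ3
  [ 1  1  0  |  -7 ]
  [ 0  1  0  |  -6 ]
  [ 0  0  1  |   4 ]
ρ1 ← ρ1 − ρ2
  [ 1  0  0  |  -1 ]
  [ 0  1  0  |  -6 ]
  [ 0  0  1  |   4 ]
Reading off the last column: u = -1, v = -6, w = 4.

(-1, -6, 4)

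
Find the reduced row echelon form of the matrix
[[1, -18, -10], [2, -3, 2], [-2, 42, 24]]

R2 → R2 − 2·R1
  [  1  -18  -10 ]
  [  0   33   22 ]
  [ -2   42   24 ]
R3 → R3 + 2·R1
  [ 1  -18  -10 ]
  [ 0   33   22 ]
  [ 0    6    4 ]
R2 → 1/33·R2
  [ 1  -18  -10 ]
  [ 0    1  2/3 ]
  [ 0    6    4 ]
R3 → R3 − 6·R2
  [ 1  -18  -10 ]
  [ 0    1  2/3 ]
  [ 0    0    0 ]
R1 → R1 + 18·R2
  [ 1  0    2 ]
  [ 0  1  2/3 ]
  [ 0  0    0 ]

[[1, 0, 2], [0, 1, 2/3], [0, 0, 0]]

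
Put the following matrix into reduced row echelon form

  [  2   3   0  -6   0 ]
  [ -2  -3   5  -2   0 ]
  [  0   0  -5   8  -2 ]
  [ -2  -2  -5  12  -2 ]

[[1, 0, 0, 0, 0], [0, 1, 0, -2, 0], [0, 0, 1, -8/5, 0], [0, 0, 0, 0, 1]]

ρ1 := 1/2·ρ1
  [  1  3/2   0  -3   0 ]
  [ -2   -3   5  -2   0 ]
  [  0    0  -5   8  -2 ]
  [ -2   -2  -5  12  -2 ]
ρ2 := ρ2 + 2·ρ1
  [  1  3/2   0  -3   0 ]
  [  0    0   5  -8   0 ]
  [  0    0  -5   8  -2 ]
  [ -2   -2  -5  12  -2 ]
ρ4 := ρ4 + 2·ρ1
  [ 1  3/2   0  -3   0 ]
  [ 0    0   5  -8   0 ]
  [ 0    0  -5   8  -2 ]
  [ 0    1  -5   6  -2 ]
ρ2 ↔ ρ4
  [ 1  3/2   0  -3   0 ]
  [ 0    1  -5   6  -2 ]
  [ 0    0  -5   8  -2 ]
  [ 0    0   5  -8   0 ]
ρ3 := -1/5·ρ3
  [ 1  3/2   0    -3    0 ]
  [ 0    1  -5     6   -2 ]
  [ 0    0   1  -8/5  2/5 ]
  [ 0    0   5    -8    0 ]
ρ4 := ρ4 − 5·ρ3
  [ 1  3/2   0    -3    0 ]
  [ 0    1  -5     6   -2 ]
  [ 0    0   1  -8/5  2/5 ]
  [ 0    0   0     0   -2 ]
ρ4 := -1/2·ρ4
  [ 1  3/2   0    -3    0 ]
  [ 0    1  -5     6   -2 ]
  [ 0    0   1  -8/5  2/5 ]
  [ 0    0   0     0    1 ]
ρ3 := ρ3 − 2/5·ρ4
  [ 1  3/2   0    -3   0 ]
  [ 0    1  -5     6  -2 ]
  [ 0    0   1  -8/5   0 ]
  [ 0    0   0     0   1 ]
ρ2 := ρ2 + 2·ρ4
  [ 1  3/2   0    -3  0 ]
  [ 0    1  -5     6  0 ]
  [ 0    0   1  -8/5  0 ]
  [ 0    0   0     0  1 ]
ρ2 := ρ2 + 5·ρ3
  [ 1  3/2  0    -3  0 ]
  [ 0    1  0    -2  0 ]
  [ 0    0  1  -8/5  0 ]
  [ 0    0  0     0  1 ]
ρ1 := ρ1 − 3/2·ρ2
  [ 1  0  0     0  0 ]
  [ 0  1  0    -2  0 ]
  [ 0  0  1  -8/5  0 ]
  [ 0  0  0     0  1 ]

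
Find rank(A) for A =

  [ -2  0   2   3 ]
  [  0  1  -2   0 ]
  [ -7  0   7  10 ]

ρ1 → -1/2·ρ1
  [  1  0  -1  -3/2 ]
  [  0  1  -2     0 ]
  [ -7  0   7    10 ]
ρ3 → ρ3 + 7·ρ1
  [ 1  0  -1  -3/2 ]
  [ 0  1  -2     0 ]
  [ 0  0   0  -1/2 ]
ρ3 → -2·ρ3
  [ 1  0  -1  -3/2 ]
  [ 0  1  -2     0 ]
  [ 0  0   0     1 ]
ρ1 → ρ1 + 3/2·ρ3
  [ 1  0  -1  0 ]
  [ 0  1  -2  0 ]
  [ 0  0   0  1 ]
The reduced form has 3 nonzero rows.

rank = 3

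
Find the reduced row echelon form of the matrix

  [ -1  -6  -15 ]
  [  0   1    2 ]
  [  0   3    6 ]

Multiply r1 by -1.
  [ 1  6  15 ]
  [ 0  1   2 ]
  [ 0  3   6 ]
Subtract 3 times r2 from r3.
  [ 1  6  15 ]
  [ 0  1   2 ]
  [ 0  0   0 ]
Subtract 6 times r2 from r1.
  [ 1  0  3 ]
  [ 0  1  2 ]
  [ 0  0  0 ]

[[1, 0, 3], [0, 1, 2], [0, 0, 0]]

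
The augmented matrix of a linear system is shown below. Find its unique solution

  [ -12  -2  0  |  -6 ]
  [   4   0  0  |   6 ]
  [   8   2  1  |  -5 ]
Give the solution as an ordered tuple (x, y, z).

Multiply R1 by -1/12.
  [ 1  1/6  0  |  1/2 ]
  [ 4    0  0  |    6 ]
  [ 8    2  1  |   -5 ]
Subtract 4 times R1 from R2.
  [ 1   1/6  0  |  1/2 ]
  [ 0  -2/3  0  |    4 ]
  [ 8     2  1  |   -5 ]
Subtract 8 times R1 from R3.
  [ 1   1/6  0  |  1/2 ]
  [ 0  -2/3  0  |    4 ]
  [ 0   2/3  1  |   -9 ]
Multiply R2 by -3/2.
  [ 1  1/6  0  |  1/2 ]
  [ 0    1  0  |   -6 ]
  [ 0  2/3  1  |   -9 ]
Subtract 2/3 times R2 from R3.
  [ 1  1/6  0  |  1/2 ]
  [ 0    1  0  |   -6 ]
  [ 0    0  1  |   -5 ]
Subtract 1/6 times R2 from R1.
  [ 1  0  0  |  3/2 ]
  [ 0  1  0  |   -6 ]
  [ 0  0  1  |   -5 ]
Reading off the last column: x = 3/2, y = -6, z = -5.

(3/2, -6, -5)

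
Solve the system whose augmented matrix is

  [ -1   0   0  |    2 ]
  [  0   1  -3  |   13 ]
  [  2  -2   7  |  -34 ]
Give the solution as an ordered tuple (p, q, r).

(-2, 1, -4)

R1 -> -1·R1
  [ 1   0   0  |   -2 ]
  [ 0   1  -3  |   13 ]
  [ 2  -2   7  |  -34 ]
R3 -> R3 − 2·R1
  [ 1   0   0  |   -2 ]
  [ 0   1  -3  |   13 ]
  [ 0  -2   7  |  -30 ]
R3 -> R3 + 2·R2
  [ 1  0   0  |  -2 ]
  [ 0  1  -3  |  13 ]
  [ 0  0   1  |  -4 ]
R2 -> R2 + 3·R3
  [ 1  0  0  |  -2 ]
  [ 0  1  0  |   1 ]
  [ 0  0  1  |  -4 ]
Reading off the last column: p = -2, q = 1, r = -4.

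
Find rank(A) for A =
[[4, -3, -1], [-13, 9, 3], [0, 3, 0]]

R1 := 1/4·R1
  [   1  -3/4  -1/4 ]
  [ -13     9     3 ]
  [   0     3     0 ]
R2 := R2 + 13·R1
  [ 1  -3/4  -1/4 ]
  [ 0  -3/4  -1/4 ]
  [ 0     3     0 ]
R2 := -4/3·R2
  [ 1  -3/4  -1/4 ]
  [ 0     1   1/3 ]
  [ 0     3     0 ]
R3 := R3 − 3·R2
  [ 1  -3/4  -1/4 ]
  [ 0     1   1/3 ]
  [ 0     0    -1 ]
R3 := -1·R3
  [ 1  -3/4  -1/4 ]
  [ 0     1   1/3 ]
  [ 0     0     1 ]
R2 := R2 − 1/3·R3
  [ 1  -3/4  -1/4 ]
  [ 0     1     0 ]
  [ 0     0     1 ]
R1 := R1 + 1/4·R3
  [ 1  -3/4  0 ]
  [ 0     1  0 ]
  [ 0     0  1 ]
R1 := R1 + 3/4·R2
  [ 1  0  0 ]
  [ 0  1  0 ]
  [ 0  0  1 ]
The reduced form has 3 nonzero rows.

rank = 3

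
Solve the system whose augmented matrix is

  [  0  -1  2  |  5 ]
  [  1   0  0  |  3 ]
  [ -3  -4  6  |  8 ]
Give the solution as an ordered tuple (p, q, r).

Swap r1 and r2.
  [  1   0  0  |  3 ]
  [  0  -1  2  |  5 ]
  [ -3  -4  6  |  8 ]
Add 3 times r1 to r3.
  [ 1   0  0  |   3 ]
  [ 0  -1  2  |   5 ]
  [ 0  -4  6  |  17 ]
Multiply r2 by -1.
  [ 1   0   0  |   3 ]
  [ 0   1  -2  |  -5 ]
  [ 0  -4   6  |  17 ]
Add 4 times r2 to r3.
  [ 1  0   0  |   3 ]
  [ 0  1  -2  |  -5 ]
  [ 0  0  -2  |  -3 ]
Multiply r3 by -1/2.
  [ 1  0   0  |    3 ]
  [ 0  1  -2  |   -5 ]
  [ 0  0   1  |  3/2 ]
Add 2 times r3 to r2.
  [ 1  0  0  |    3 ]
  [ 0  1  0  |   -2 ]
  [ 0  0  1  |  3/2 ]
Reading off the last column: p = 3, q = -2, r = 3/2.

(3, -2, 3/2)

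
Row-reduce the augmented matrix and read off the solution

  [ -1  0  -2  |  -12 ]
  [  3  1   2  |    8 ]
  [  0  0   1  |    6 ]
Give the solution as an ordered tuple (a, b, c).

(0, -4, 6)

R1 → -1·R1
  [ 1  0  2  |  12 ]
  [ 3  1  2  |   8 ]
  [ 0  0  1  |   6 ]
R2 → R2 − 3·R1
  [ 1  0   2  |   12 ]
  [ 0  1  -4  |  -28 ]
  [ 0  0   1  |    6 ]
R2 → R2 + 4·R3
  [ 1  0  2  |  12 ]
  [ 0  1  0  |  -4 ]
  [ 0  0  1  |   6 ]
R1 → R1 − 2·R3
  [ 1  0  0  |   0 ]
  [ 0  1  0  |  -4 ]
  [ 0  0  1  |   6 ]
Reading off the last column: a = 0, b = -4, c = 6.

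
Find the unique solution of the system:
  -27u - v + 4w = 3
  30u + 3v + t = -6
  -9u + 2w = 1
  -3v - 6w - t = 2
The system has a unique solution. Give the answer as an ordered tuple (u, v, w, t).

Form the augmented matrix and row-reduce:
  [ -27  -1   4   0  |   3 ]
  [  30   3   0   1  |  -6 ]
  [  -9   0   2   0  |   1 ]
  [   0  -3  -6  -1  |   2 ]
Multiply R1 by -1/27.
Subtract 30 times R1 from R2.
Add 9 times R1 to R3.
Multiply R2 by 9/17.
Subtract 1/3 times R2 from R3.
Add 3 times R2 to R4.
Multiply R3 by -17/2.
Subtract 18/17 times R3 from R4.
Multiply R4 by -1.
Subtract 3/2 times R4 from R3.
Subtract 9/17 times R4 from R2.
Subtract 40/17 times R3 from R2.
Add 4/27 times R3 to R1.
Subtract 1/27 times R2 from R1.
Reading off the last column: u = -1/3, v = 2, w = -1, t = -2.

(-1/3, 2, -1, -2)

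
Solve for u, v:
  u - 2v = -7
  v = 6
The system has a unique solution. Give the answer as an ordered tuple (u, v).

Form the augmented matrix and row-reduce:
  [ 1  -2  |  -7 ]
  [ 0   1  |   6 ]
ρ1 ← ρ1 + 2·ρ2
  [ 1  0  |  5 ]
  [ 0  1  |  6 ]
Reading off the last column: u = 5, v = 6.

(5, 6)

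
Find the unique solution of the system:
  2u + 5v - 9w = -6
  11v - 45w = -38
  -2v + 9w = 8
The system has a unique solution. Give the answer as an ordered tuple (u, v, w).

(-2, 2, 4/3)

Form the augmented matrix and row-reduce:
  [ 2   5   -9  |   -6 ]
  [ 0  11  -45  |  -38 ]
  [ 0  -2    9  |    8 ]
R1 ← 1/2·R1
  [ 1  5/2  -9/2  |   -3 ]
  [ 0   11   -45  |  -38 ]
  [ 0   -2     9  |    8 ]
R2 ← 1/11·R2
  [ 1  5/2    -9/2  |      -3 ]
  [ 0    1  -45/11  |  -38/11 ]
  [ 0   -2       9  |       8 ]
R3 ← R3 + 2·R2
  [ 1  5/2    -9/2  |      -3 ]
  [ 0    1  -45/11  |  -38/11 ]
  [ 0    0    9/11  |   12/11 ]
R3 ← 11/9·R3
  [ 1  5/2    -9/2  |      -3 ]
  [ 0    1  -45/11  |  -38/11 ]
  [ 0    0       1  |     4/3 ]
R2 ← R2 + 45/11·R3
  [ 1  5/2  -9/2  |   -3 ]
  [ 0    1     0  |    2 ]
  [ 0    0     1  |  4/3 ]
R1 ← R1 + 9/2·R3
  [ 1  5/2  0  |    3 ]
  [ 0    1  0  |    2 ]
  [ 0    0  1  |  4/3 ]
R1 ← R1 − 5/2·R2
  [ 1  0  0  |   -2 ]
  [ 0  1  0  |    2 ]
  [ 0  0  1  |  4/3 ]
Reading off the last column: u = -2, v = 2, w = 4/3.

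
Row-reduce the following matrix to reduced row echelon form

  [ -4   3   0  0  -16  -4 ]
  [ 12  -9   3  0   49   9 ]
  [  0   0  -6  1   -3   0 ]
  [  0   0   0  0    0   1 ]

Multiply ρ1 by -1/4.
  [  1  -3/4   0  0   4  1 ]
  [ 12    -9   3  0  49  9 ]
  [  0     0  -6  1  -3  0 ]
  [  0     0   0  0   0  1 ]
Subtract 12 times ρ1 from ρ2.
  [ 1  -3/4   0  0   4   1 ]
  [ 0     0   3  0   1  -3 ]
  [ 0     0  -6  1  -3   0 ]
  [ 0     0   0  0   0   1 ]
Multiply ρ2 by 1/3.
  [ 1  -3/4   0  0    4   1 ]
  [ 0     0   1  0  1/3  -1 ]
  [ 0     0  -6  1   -3   0 ]
  [ 0     0   0  0    0   1 ]
Add 6 times ρ2 to ρ3.
  [ 1  -3/4  0  0    4   1 ]
  [ 0     0  1  0  1/3  -1 ]
  [ 0     0  0  1   -1  -6 ]
  [ 0     0  0  0    0   1 ]
Add 6 times ρ4 to ρ3.
  [ 1  -3/4  0  0    4   1 ]
  [ 0     0  1  0  1/3  -1 ]
  [ 0     0  0  1   -1   0 ]
  [ 0     0  0  0    0   1 ]
Add ρ4 to ρ2.
  [ 1  -3/4  0  0    4  1 ]
  [ 0     0  1  0  1/3  0 ]
  [ 0     0  0  1   -1  0 ]
  [ 0     0  0  0    0  1 ]
Subtract ρ4 from ρ1.
  [ 1  -3/4  0  0    4  0 ]
  [ 0     0  1  0  1/3  0 ]
  [ 0     0  0  1   -1  0 ]
  [ 0     0  0  0    0  1 ]

[[1, -3/4, 0, 0, 4, 0], [0, 0, 1, 0, 1/3, 0], [0, 0, 0, 1, -1, 0], [0, 0, 0, 0, 0, 1]]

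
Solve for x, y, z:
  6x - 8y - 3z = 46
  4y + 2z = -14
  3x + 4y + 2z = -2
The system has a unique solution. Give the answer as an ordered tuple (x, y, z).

(4, -1/2, -6)

Form the augmented matrix and row-reduce:
  [ 6  -8  -3  |   46 ]
  [ 0   4   2  |  -14 ]
  [ 3   4   2  |   -2 ]
R1 ← 1/6·R1
  [ 1  -4/3  -1/2  |  23/3 ]
  [ 0     4     2  |   -14 ]
  [ 3     4     2  |    -2 ]
R3 ← R3 − 3·R1
  [ 1  -4/3  -1/2  |  23/3 ]
  [ 0     4     2  |   -14 ]
  [ 0     8   7/2  |   -25 ]
R2 ← 1/4·R2
  [ 1  -4/3  -1/2  |  23/3 ]
  [ 0     1   1/2  |  -7/2 ]
  [ 0     8   7/2  |   -25 ]
R3 ← R3 − 8·R2
  [ 1  -4/3  -1/2  |  23/3 ]
  [ 0     1   1/2  |  -7/2 ]
  [ 0     0  -1/2  |     3 ]
R3 ← -2·R3
  [ 1  -4/3  -1/2  |  23/3 ]
  [ 0     1   1/2  |  -7/2 ]
  [ 0     0     1  |    -6 ]
R2 ← R2 − 1/2·R3
  [ 1  -4/3  -1/2  |  23/3 ]
  [ 0     1     0  |  -1/2 ]
  [ 0     0     1  |    -6 ]
R1 ← R1 + 1/2·R3
  [ 1  -4/3  0  |  14/3 ]
  [ 0     1  0  |  -1/2 ]
  [ 0     0  1  |    -6 ]
R1 ← R1 + 4/3·R2
  [ 1  0  0  |     4 ]
  [ 0  1  0  |  -1/2 ]
  [ 0  0  1  |    -6 ]
Reading off the last column: x = 4, y = -1/2, z = -6.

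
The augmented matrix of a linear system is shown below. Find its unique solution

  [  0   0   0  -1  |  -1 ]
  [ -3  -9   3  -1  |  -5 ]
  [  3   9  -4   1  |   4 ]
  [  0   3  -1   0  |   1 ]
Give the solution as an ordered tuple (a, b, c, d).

Swap ρ1 and ρ2.
  [ -3  -9   3  -1  |  -5 ]
  [  0   0   0  -1  |  -1 ]
  [  3   9  -4   1  |   4 ]
  [  0   3  -1   0  |   1 ]
Multiply ρ1 by -1/3.
  [ 1  3  -1  1/3  |  5/3 ]
  [ 0  0   0   -1  |   -1 ]
  [ 3  9  -4    1  |    4 ]
  [ 0  3  -1    0  |    1 ]
Subtract 3 times ρ1 from ρ3.
  [ 1  3  -1  1/3  |  5/3 ]
  [ 0  0   0   -1  |   -1 ]
  [ 0  0  -1    0  |   -1 ]
  [ 0  3  -1    0  |    1 ]
Swap ρ2 and ρ4.
  [ 1  3  -1  1/3  |  5/3 ]
  [ 0  3  -1    0  |    1 ]
  [ 0  0  -1    0  |   -1 ]
  [ 0  0   0   -1  |   -1 ]
Multiply ρ2 by 1/3.
  [ 1  3    -1  1/3  |  5/3 ]
  [ 0  1  -1/3    0  |  1/3 ]
  [ 0  0    -1    0  |   -1 ]
  [ 0  0     0   -1  |   -1 ]
Multiply ρ3 by -1.
  [ 1  3    -1  1/3  |  5/3 ]
  [ 0  1  -1/3    0  |  1/3 ]
  [ 0  0     1    0  |    1 ]
  [ 0  0     0   -1  |   -1 ]
Multiply ρ4 by -1.
  [ 1  3    -1  1/3  |  5/3 ]
  [ 0  1  -1/3    0  |  1/3 ]
  [ 0  0     1    0  |    1 ]
  [ 0  0     0    1  |    1 ]
Subtract 1/3 times ρ4 from ρ1.
  [ 1  3    -1  0  |  4/3 ]
  [ 0  1  -1/3  0  |  1/3 ]
  [ 0  0     1  0  |    1 ]
  [ 0  0     0  1  |    1 ]
Add 1/3 times ρ3 to ρ2.
  [ 1  3  -1  0  |  4/3 ]
  [ 0  1   0  0  |  2/3 ]
  [ 0  0   1  0  |    1 ]
  [ 0  0   0  1  |    1 ]
Add ρ3 to ρ1.
  [ 1  3  0  0  |  7/3 ]
  [ 0  1  0  0  |  2/3 ]
  [ 0  0  1  0  |    1 ]
  [ 0  0  0  1  |    1 ]
Subtract 3 times ρ2 from ρ1.
  [ 1  0  0  0  |  1/3 ]
  [ 0  1  0  0  |  2/3 ]
  [ 0  0  1  0  |    1 ]
  [ 0  0  0  1  |    1 ]
Reading off the last column: a = 1/3, b = 2/3, c = 1, d = 1.

(1/3, 2/3, 1, 1)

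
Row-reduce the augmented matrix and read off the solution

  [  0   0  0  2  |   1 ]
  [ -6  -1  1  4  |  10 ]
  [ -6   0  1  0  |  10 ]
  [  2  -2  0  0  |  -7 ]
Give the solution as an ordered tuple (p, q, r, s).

(-3/2, 2, 1, 1/2)

r1 <=> r2
  [ -6  -1  1  4  |  10 ]
  [  0   0  0  2  |   1 ]
  [ -6   0  1  0  |  10 ]
  [  2  -2  0  0  |  -7 ]
r1 := -1/6·r1
  [  1  1/6  -1/6  -2/3  |  -5/3 ]
  [  0    0     0     2  |     1 ]
  [ -6    0     1     0  |    10 ]
  [  2   -2     0     0  |    -7 ]
r3 := r3 + 6·r1
  [ 1  1/6  -1/6  -2/3  |  -5/3 ]
  [ 0    0     0     2  |     1 ]
  [ 0    1     0    -4  |     0 ]
  [ 2   -2     0     0  |    -7 ]
r4 := r4 − 2·r1
  [ 1   1/6  -1/6  -2/3  |   -5/3 ]
  [ 0     0     0     2  |      1 ]
  [ 0     1     0    -4  |      0 ]
  [ 0  -7/3   1/3   4/3  |  -11/3 ]
r2 <=> r3
  [ 1   1/6  -1/6  -2/3  |   -5/3 ]
  [ 0     1     0    -4  |      0 ]
  [ 0     0     0     2  |      1 ]
  [ 0  -7/3   1/3   4/3  |  -11/3 ]
r4 := r4 + 7/3·r2
  [ 1  1/6  -1/6  -2/3  |   -5/3 ]
  [ 0    1     0    -4  |      0 ]
  [ 0    0     0     2  |      1 ]
  [ 0    0   1/3    -8  |  -11/3 ]
r3 <=> r4
  [ 1  1/6  -1/6  -2/3  |   -5/3 ]
  [ 0    1     0    -4  |      0 ]
  [ 0    0   1/3    -8  |  -11/3 ]
  [ 0    0     0     2  |      1 ]
r3 := 3·r3
  [ 1  1/6  -1/6  -2/3  |  -5/3 ]
  [ 0    1     0    -4  |     0 ]
  [ 0    0     1   -24  |   -11 ]
  [ 0    0     0     2  |     1 ]
r4 := 1/2·r4
  [ 1  1/6  -1/6  -2/3  |  -5/3 ]
  [ 0    1     0    -4  |     0 ]
  [ 0    0     1   -24  |   -11 ]
  [ 0    0     0     1  |   1/2 ]
r3 := r3 + 24·r4
  [ 1  1/6  -1/6  -2/3  |  -5/3 ]
  [ 0    1     0    -4  |     0 ]
  [ 0    0     1     0  |     1 ]
  [ 0    0     0     1  |   1/2 ]
r2 := r2 + 4·r4
  [ 1  1/6  -1/6  -2/3  |  -5/3 ]
  [ 0    1     0     0  |     2 ]
  [ 0    0     1     0  |     1 ]
  [ 0    0     0     1  |   1/2 ]
r1 := r1 + 2/3·r4
  [ 1  1/6  -1/6  0  |  -4/3 ]
  [ 0    1     0  0  |     2 ]
  [ 0    0     1  0  |     1 ]
  [ 0    0     0  1  |   1/2 ]
r1 := r1 + 1/6·r3
  [ 1  1/6  0  0  |  -7/6 ]
  [ 0    1  0  0  |     2 ]
  [ 0    0  1  0  |     1 ]
  [ 0    0  0  1  |   1/2 ]
r1 := r1 − 1/6·r2
  [ 1  0  0  0  |  -3/2 ]
  [ 0  1  0  0  |     2 ]
  [ 0  0  1  0  |     1 ]
  [ 0  0  0  1  |   1/2 ]
Reading off the last column: p = -3/2, q = 2, r = 1, s = 1/2.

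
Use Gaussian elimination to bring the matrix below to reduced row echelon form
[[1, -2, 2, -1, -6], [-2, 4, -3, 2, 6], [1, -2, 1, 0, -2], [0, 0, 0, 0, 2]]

[[1, -2, 0, 0, 0], [0, 0, 1, 0, 0], [0, 0, 0, 1, 0], [0, 0, 0, 0, 1]]

r2 -> r2 + 2·r1
r3 -> r3 − r1
r3 -> r3 + r2
r4 -> 1/2·r4
r3 -> r3 + 2·r4
r2 -> r2 + 6·r4
r1 -> r1 + 6·r4
r1 -> r1 + r3
r1 -> r1 − 2·r2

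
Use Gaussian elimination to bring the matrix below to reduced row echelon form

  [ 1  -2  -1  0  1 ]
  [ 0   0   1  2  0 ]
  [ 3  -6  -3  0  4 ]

[[1, -2, 0, 2, 0], [0, 0, 1, 2, 0], [0, 0, 0, 0, 1]]

Subtract 3 times r1 from r3.
  [ 1  -2  -1  0  1 ]
  [ 0   0   1  2  0 ]
  [ 0   0   0  0  1 ]
Subtract r3 from r1.
  [ 1  -2  -1  0  0 ]
  [ 0   0   1  2  0 ]
  [ 0   0   0  0  1 ]
Add r2 to r1.
  [ 1  -2  0  2  0 ]
  [ 0   0  1  2  0 ]
  [ 0   0  0  0  1 ]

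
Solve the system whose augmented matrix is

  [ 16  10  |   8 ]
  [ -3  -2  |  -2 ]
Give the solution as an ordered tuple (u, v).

(-2, 4)

ρ1 := 1/16·ρ1
ρ2 := ρ2 + 3·ρ1
ρ2 := -8·ρ2
ρ1 := ρ1 − 5/8·ρ2
Reading off the last column: u = -2, v = 4.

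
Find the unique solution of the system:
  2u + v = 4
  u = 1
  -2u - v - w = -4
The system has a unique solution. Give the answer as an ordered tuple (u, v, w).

(1, 2, 0)

Form the augmented matrix and row-reduce:
  [  2   1   0  |   4 ]
  [  1   0   0  |   1 ]
  [ -2  -1  -1  |  -4 ]
r1 → 1/2·r1
  [  1  1/2   0  |   2 ]
  [  1    0   0  |   1 ]
  [ -2   -1  -1  |  -4 ]
r2 → r2 − r1
  [  1   1/2   0  |   2 ]
  [  0  -1/2   0  |  -1 ]
  [ -2    -1  -1  |  -4 ]
r3 → r3 + 2·r1
  [ 1   1/2   0  |   2 ]
  [ 0  -1/2   0  |  -1 ]
  [ 0     0  -1  |   0 ]
r2 → -2·r2
  [ 1  1/2   0  |  2 ]
  [ 0    1   0  |  2 ]
  [ 0    0  -1  |  0 ]
r3 → -1·r3
  [ 1  1/2  0  |  2 ]
  [ 0    1  0  |  2 ]
  [ 0    0  1  |  0 ]
r1 → r1 − 1/2·r2
  [ 1  0  0  |  1 ]
  [ 0  1  0  |  2 ]
  [ 0  0  1  |  0 ]
Reading off the last column: u = 1, v = 2, w = 0.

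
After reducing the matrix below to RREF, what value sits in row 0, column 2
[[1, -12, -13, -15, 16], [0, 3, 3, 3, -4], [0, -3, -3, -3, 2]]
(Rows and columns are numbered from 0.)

Multiply R2 by 1/3.
  [ 1  -12  -13  -15    16 ]
  [ 0    1    1    1  -4/3 ]
  [ 0   -3   -3   -3     2 ]
Add 3 times R2 to R3.
  [ 1  -12  -13  -15    16 ]
  [ 0    1    1    1  -4/3 ]
  [ 0    0    0    0    -2 ]
Multiply R3 by -1/2.
  [ 1  -12  -13  -15    16 ]
  [ 0    1    1    1  -4/3 ]
  [ 0    0    0    0     1 ]
Add 4/3 times R3 to R2.
  [ 1  -12  -13  -15  16 ]
  [ 0    1    1    1   0 ]
  [ 0    0    0    0   1 ]
Subtract 16 times R3 from R1.
  [ 1  -12  -13  -15  0 ]
  [ 0    1    1    1  0 ]
  [ 0    0    0    0  1 ]
Add 12 times R2 to R1.
  [ 1  0  -1  -3  0 ]
  [ 0  1   1   1  0 ]
  [ 0  0   0   0  1 ]

-1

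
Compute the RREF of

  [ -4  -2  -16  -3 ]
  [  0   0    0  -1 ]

[[1, 1/2, 4, 0], [0, 0, 0, 1]]

ρ1 := -1/4·ρ1
  [ 1  1/2  4  3/4 ]
  [ 0    0  0   -1 ]
ρ2 := -1·ρ2
  [ 1  1/2  4  3/4 ]
  [ 0    0  0    1 ]
ρ1 := ρ1 − 3/4·ρ2
  [ 1  1/2  4  0 ]
  [ 0    0  0  1 ]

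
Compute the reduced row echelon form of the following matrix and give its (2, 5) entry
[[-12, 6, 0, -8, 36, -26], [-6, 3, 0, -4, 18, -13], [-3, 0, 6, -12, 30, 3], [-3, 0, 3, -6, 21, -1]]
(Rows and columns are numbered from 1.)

-2

R1 := -1/12·R1
  [  1  -1/2  0  2/3  -3  13/6 ]
  [ -6     3  0   -4  18   -13 ]
  [ -3     0  6  -12  30     3 ]
  [ -3     0  3   -6  21    -1 ]
R2 := R2 + 6·R1
  [  1  -1/2  0  2/3  -3  13/6 ]
  [  0     0  0    0   0     0 ]
  [ -3     0  6  -12  30     3 ]
  [ -3     0  3   -6  21    -1 ]
R3 := R3 + 3·R1
  [  1  -1/2  0  2/3  -3  13/6 ]
  [  0     0  0    0   0     0 ]
  [  0  -3/2  6  -10  21  19/2 ]
  [ -3     0  3   -6  21    -1 ]
R4 := R4 + 3·R1
  [ 1  -1/2  0  2/3  -3  13/6 ]
  [ 0     0  0    0   0     0 ]
  [ 0  -3/2  6  -10  21  19/2 ]
  [ 0  -3/2  3   -4  12  11/2 ]
R2 ↔ R3
  [ 1  -1/2  0  2/3  -3  13/6 ]
  [ 0  -3/2  6  -10  21  19/2 ]
  [ 0     0  0    0   0     0 ]
  [ 0  -3/2  3   -4  12  11/2 ]
R2 := -2/3·R2
  [ 1  -1/2   0   2/3   -3   13/6 ]
  [ 0     1  -4  20/3  -14  -19/3 ]
  [ 0     0   0     0    0      0 ]
  [ 0  -3/2   3    -4   12   11/2 ]
R4 := R4 + 3/2·R2
  [ 1  -1/2   0   2/3   -3   13/6 ]
  [ 0     1  -4  20/3  -14  -19/3 ]
  [ 0     0   0     0    0      0 ]
  [ 0     0  -3     6   -9     -4 ]
R3 ↔ R4
  [ 1  -1/2   0   2/3   -3   13/6 ]
  [ 0     1  -4  20/3  -14  -19/3 ]
  [ 0     0  -3     6   -9     -4 ]
  [ 0     0   0     0    0      0 ]
R3 := -1/3·R3
  [ 1  -1/2   0   2/3   -3   13/6 ]
  [ 0     1  -4  20/3  -14  -19/3 ]
  [ 0     0   1    -2    3    4/3 ]
  [ 0     0   0     0    0      0 ]
R2 := R2 + 4·R3
  [ 1  -1/2  0   2/3  -3  13/6 ]
  [ 0     1  0  -4/3  -2    -1 ]
  [ 0     0  1    -2   3   4/3 ]
  [ 0     0  0     0   0     0 ]
R1 := R1 + 1/2·R2
  [ 1  0  0     0  -4  5/3 ]
  [ 0  1  0  -4/3  -2   -1 ]
  [ 0  0  1    -2   3  4/3 ]
  [ 0  0  0     0   0    0 ]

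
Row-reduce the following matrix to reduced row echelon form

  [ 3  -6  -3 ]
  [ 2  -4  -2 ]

[[1, -2, -1], [0, 0, 0]]

R1 → 1/3·R1
  [ 1  -2  -1 ]
  [ 2  -4  -2 ]
R2 → R2 − 2·R1
  [ 1  -2  -1 ]
  [ 0   0   0 ]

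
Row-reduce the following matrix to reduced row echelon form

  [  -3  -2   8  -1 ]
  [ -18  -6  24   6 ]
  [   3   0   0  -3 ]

ρ1 → -1/3·ρ1
  [   1  2/3  -8/3  1/3 ]
  [ -18   -6    24    6 ]
  [   3    0     0   -3 ]
ρ2 → ρ2 + 18·ρ1
  [ 1  2/3  -8/3  1/3 ]
  [ 0    6   -24   12 ]
  [ 3    0     0   -3 ]
ρ3 → ρ3 − 3·ρ1
  [ 1  2/3  -8/3  1/3 ]
  [ 0    6   -24   12 ]
  [ 0   -2     8   -4 ]
ρ2 → 1/6·ρ2
  [ 1  2/3  -8/3  1/3 ]
  [ 0    1    -4    2 ]
  [ 0   -2     8   -4 ]
ρ3 → ρ3 + 2·ρ2
  [ 1  2/3  -8/3  1/3 ]
  [ 0    1    -4    2 ]
  [ 0    0     0    0 ]
ρ1 → ρ1 − 2/3·ρ2
  [ 1  0   0  -1 ]
  [ 0  1  -4   2 ]
  [ 0  0   0   0 ]

[[1, 0, 0, -1], [0, 1, -4, 2], [0, 0, 0, 0]]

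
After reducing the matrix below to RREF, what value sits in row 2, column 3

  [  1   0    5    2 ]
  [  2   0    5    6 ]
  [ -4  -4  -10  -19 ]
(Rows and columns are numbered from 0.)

R2 := R2 − 2·R1
  [  1   0    5    2 ]
  [  0   0   -5    2 ]
  [ -4  -4  -10  -19 ]
R3 := R3 + 4·R1
  [ 1   0   5    2 ]
  [ 0   0  -5    2 ]
  [ 0  -4  10  -11 ]
R2 ↔ R3
  [ 1   0   5    2 ]
  [ 0  -4  10  -11 ]
  [ 0   0  -5    2 ]
R2 := -1/4·R2
  [ 1  0     5     2 ]
  [ 0  1  -5/2  11/4 ]
  [ 0  0    -5     2 ]
R3 := -1/5·R3
  [ 1  0     5     2 ]
  [ 0  1  -5/2  11/4 ]
  [ 0  0     1  -2/5 ]
R2 := R2 + 5/2·R3
  [ 1  0  5     2 ]
  [ 0  1  0   7/4 ]
  [ 0  0  1  -2/5 ]
R1 := R1 − 5·R3
  [ 1  0  0     4 ]
  [ 0  1  0   7/4 ]
  [ 0  0  1  -2/5 ]

-2/5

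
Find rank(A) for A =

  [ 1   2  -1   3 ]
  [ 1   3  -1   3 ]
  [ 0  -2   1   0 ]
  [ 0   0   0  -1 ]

R2 ← R2 − R1
  [ 1   2  -1   3 ]
  [ 0   1   0   0 ]
  [ 0  -2   1   0 ]
  [ 0   0   0  -1 ]
R3 ← R3 + 2·R2
  [ 1  2  -1   3 ]
  [ 0  1   0   0 ]
  [ 0  0   1   0 ]
  [ 0  0   0  -1 ]
R4 ← -1·R4
  [ 1  2  -1  3 ]
  [ 0  1   0  0 ]
  [ 0  0   1  0 ]
  [ 0  0   0  1 ]
R1 ← R1 − 3·R4
  [ 1  2  -1  0 ]
  [ 0  1   0  0 ]
  [ 0  0   1  0 ]
  [ 0  0   0  1 ]
R1 ← R1 + R3
  [ 1  2  0  0 ]
  [ 0  1  0  0 ]
  [ 0  0  1  0 ]
  [ 0  0  0  1 ]
R1 ← R1 − 2·R2
  [ 1  0  0  0 ]
  [ 0  1  0  0 ]
  [ 0  0  1  0 ]
  [ 0  0  0  1 ]
The reduced form has 4 nonzero rows.

rank = 4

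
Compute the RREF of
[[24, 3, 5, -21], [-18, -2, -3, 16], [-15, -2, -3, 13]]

R1 ← 1/24·R1
  [   1  1/8  5/24  -7/8 ]
  [ -18   -2    -3    16 ]
  [ -15   -2    -3    13 ]
R2 ← R2 + 18·R1
  [   1  1/8  5/24  -7/8 ]
  [   0  1/4   3/4   1/4 ]
  [ -15   -2    -3    13 ]
R3 ← R3 + 15·R1
  [ 1   1/8  5/24  -7/8 ]
  [ 0   1/4   3/4   1/4 ]
  [ 0  -1/8   1/8  -1/8 ]
R2 ← 4·R2
  [ 1   1/8  5/24  -7/8 ]
  [ 0     1     3     1 ]
  [ 0  -1/8   1/8  -1/8 ]
R3 ← R3 + 1/8·R2
  [ 1  1/8  5/24  -7/8 ]
  [ 0    1     3     1 ]
  [ 0    0   1/2     0 ]
R3 ← 2·R3
  [ 1  1/8  5/24  -7/8 ]
  [ 0    1     3     1 ]
  [ 0    0     1     0 ]
R2 ← R2 − 3·R3
  [ 1  1/8  5/24  -7/8 ]
  [ 0    1     0     1 ]
  [ 0    0     1     0 ]
R1 ← R1 − 5/24·R3
  [ 1  1/8  0  -7/8 ]
  [ 0    1  0     1 ]
  [ 0    0  1     0 ]
R1 ← R1 − 1/8·R2
  [ 1  0  0  -1 ]
  [ 0  1  0   1 ]
  [ 0  0  1   0 ]

[[1, 0, 0, -1], [0, 1, 0, 1], [0, 0, 1, 0]]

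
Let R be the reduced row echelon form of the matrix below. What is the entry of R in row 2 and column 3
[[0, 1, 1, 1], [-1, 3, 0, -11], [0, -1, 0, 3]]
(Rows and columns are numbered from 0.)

4

R1 <=> R2
  [ -1   3  0  -11 ]
  [  0   1  1    1 ]
  [  0  -1  0    3 ]
R1 → -1·R1
  [ 1  -3  0  11 ]
  [ 0   1  1   1 ]
  [ 0  -1  0   3 ]
R3 → R3 + R2
  [ 1  -3  0  11 ]
  [ 0   1  1   1 ]
  [ 0   0  1   4 ]
R2 → R2 − R3
  [ 1  -3  0  11 ]
  [ 0   1  0  -3 ]
  [ 0   0  1   4 ]
R1 → R1 + 3·R2
  [ 1  0  0   2 ]
  [ 0  1  0  -3 ]
  [ 0  0  1   4 ]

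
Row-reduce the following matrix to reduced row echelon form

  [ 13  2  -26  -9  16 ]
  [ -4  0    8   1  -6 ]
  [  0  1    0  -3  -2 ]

[[1, 0, -2, 0, 2], [0, 1, 0, 0, 4], [0, 0, 0, 1, 2]]

Multiply r1 by 1/13.
  [  1  2/13  -2  -9/13  16/13 ]
  [ -4     0   8      1     -6 ]
  [  0     1   0     -3     -2 ]
Add 4 times r1 to r2.
  [ 1  2/13  -2   -9/13   16/13 ]
  [ 0  8/13   0  -23/13  -14/13 ]
  [ 0     1   0      -3      -2 ]
Multiply r2 by 13/8.
  [ 1  2/13  -2  -9/13  16/13 ]
  [ 0     1   0  -23/8   -7/4 ]
  [ 0     1   0     -3     -2 ]
Subtract r2 from r3.
  [ 1  2/13  -2  -9/13  16/13 ]
  [ 0     1   0  -23/8   -7/4 ]
  [ 0     0   0   -1/8   -1/4 ]
Multiply r3 by -8.
  [ 1  2/13  -2  -9/13  16/13 ]
  [ 0     1   0  -23/8   -7/4 ]
  [ 0     0   0      1      2 ]
Add 23/8 times r3 to r2.
  [ 1  2/13  -2  -9/13  16/13 ]
  [ 0     1   0      0      4 ]
  [ 0     0   0      1      2 ]
Add 9/13 times r3 to r1.
  [ 1  2/13  -2  0  34/13 ]
  [ 0     1   0  0      4 ]
  [ 0     0   0  1      2 ]
Subtract 2/13 times r2 from r1.
  [ 1  0  -2  0  2 ]
  [ 0  1   0  0  4 ]
  [ 0  0   0  1  2 ]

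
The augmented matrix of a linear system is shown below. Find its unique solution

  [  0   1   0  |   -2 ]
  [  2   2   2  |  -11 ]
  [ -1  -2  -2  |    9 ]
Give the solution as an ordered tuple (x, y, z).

(-2, -2, -3/2)

ρ1 <=> ρ2
  [  2   2   2  |  -11 ]
  [  0   1   0  |   -2 ]
  [ -1  -2  -2  |    9 ]
ρ1 := 1/2·ρ1
  [  1   1   1  |  -11/2 ]
  [  0   1   0  |     -2 ]
  [ -1  -2  -2  |      9 ]
ρ3 := ρ3 + ρ1
  [ 1   1   1  |  -11/2 ]
  [ 0   1   0  |     -2 ]
  [ 0  -1  -1  |    7/2 ]
ρ3 := ρ3 + ρ2
  [ 1  1   1  |  -11/2 ]
  [ 0  1   0  |     -2 ]
  [ 0  0  -1  |    3/2 ]
ρ3 := -1·ρ3
  [ 1  1  1  |  -11/2 ]
  [ 0  1  0  |     -2 ]
  [ 0  0  1  |   -3/2 ]
ρ1 := ρ1 − ρ3
  [ 1  1  0  |    -4 ]
  [ 0  1  0  |    -2 ]
  [ 0  0  1  |  -3/2 ]
ρ1 := ρ1 − ρ2
  [ 1  0  0  |    -2 ]
  [ 0  1  0  |    -2 ]
  [ 0  0  1  |  -3/2 ]
Reading off the last column: x = -2, y = -2, z = -3/2.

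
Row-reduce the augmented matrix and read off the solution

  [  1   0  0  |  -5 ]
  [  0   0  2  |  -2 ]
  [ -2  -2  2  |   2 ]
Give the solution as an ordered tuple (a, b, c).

Add 2 times R1 to R3.
  [ 1   0  0  |  -5 ]
  [ 0   0  2  |  -2 ]
  [ 0  -2  2  |  -8 ]
Swap R2 and R3.
  [ 1   0  0  |  -5 ]
  [ 0  -2  2  |  -8 ]
  [ 0   0  2  |  -2 ]
Multiply R2 by -1/2.
  [ 1  0   0  |  -5 ]
  [ 0  1  -1  |   4 ]
  [ 0  0   2  |  -2 ]
Multiply R3 by 1/2.
  [ 1  0   0  |  -5 ]
  [ 0  1  -1  |   4 ]
  [ 0  0   1  |  -1 ]
Add R3 to R2.
  [ 1  0  0  |  -5 ]
  [ 0  1  0  |   3 ]
  [ 0  0  1  |  -1 ]
Reading off the last column: a = -5, b = 3, c = -1.

(-5, 3, -1)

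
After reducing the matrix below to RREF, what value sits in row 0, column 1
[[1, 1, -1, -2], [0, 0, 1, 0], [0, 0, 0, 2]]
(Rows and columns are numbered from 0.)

1

R3 → 1/2·R3
  [ 1  1  -1  -2 ]
  [ 0  0   1   0 ]
  [ 0  0   0   1 ]
R1 → R1 + 2·R3
  [ 1  1  -1  0 ]
  [ 0  0   1  0 ]
  [ 0  0   0  1 ]
R1 → R1 + R2
  [ 1  1  0  0 ]
  [ 0  0  1  0 ]
  [ 0  0  0  1 ]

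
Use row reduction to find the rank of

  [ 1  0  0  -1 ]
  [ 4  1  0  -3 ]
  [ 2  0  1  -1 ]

r2 := r2 − 4·r1
r3 := r3 − 2·r1
The reduced form has 3 nonzero rows.

rank = 3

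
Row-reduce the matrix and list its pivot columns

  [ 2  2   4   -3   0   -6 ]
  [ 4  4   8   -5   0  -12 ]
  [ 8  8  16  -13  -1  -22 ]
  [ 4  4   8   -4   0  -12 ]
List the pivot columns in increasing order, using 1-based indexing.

1, 4, 5

Multiply R1 by 1/2.
  [ 1  1   2  -3/2   0   -3 ]
  [ 4  4   8    -5   0  -12 ]
  [ 8  8  16   -13  -1  -22 ]
  [ 4  4   8    -4   0  -12 ]
Subtract 4 times R1 from R2.
  [ 1  1   2  -3/2   0   -3 ]
  [ 0  0   0     1   0    0 ]
  [ 8  8  16   -13  -1  -22 ]
  [ 4  4   8    -4   0  -12 ]
Subtract 8 times R1 from R3.
  [ 1  1  2  -3/2   0   -3 ]
  [ 0  0  0     1   0    0 ]
  [ 0  0  0    -1  -1    2 ]
  [ 4  4  8    -4   0  -12 ]
Subtract 4 times R1 from R4.
  [ 1  1  2  -3/2   0  -3 ]
  [ 0  0  0     1   0   0 ]
  [ 0  0  0    -1  -1   2 ]
  [ 0  0  0     2   0   0 ]
Add R2 to R3.
  [ 1  1  2  -3/2   0  -3 ]
  [ 0  0  0     1   0   0 ]
  [ 0  0  0     0  -1   2 ]
  [ 0  0  0     2   0   0 ]
Subtract 2 times R2 from R4.
  [ 1  1  2  -3/2   0  -3 ]
  [ 0  0  0     1   0   0 ]
  [ 0  0  0     0  -1   2 ]
  [ 0  0  0     0   0   0 ]
Multiply R3 by -1.
  [ 1  1  2  -3/2  0  -3 ]
  [ 0  0  0     1  0   0 ]
  [ 0  0  0     0  1  -2 ]
  [ 0  0  0     0  0   0 ]
Add 3/2 times R2 to R1.
  [ 1  1  2  0  0  -3 ]
  [ 0  0  0  1  0   0 ]
  [ 0  0  0  0  1  -2 ]
  [ 0  0  0  0  0   0 ]
Pivot columns are the columns containing a leading 1.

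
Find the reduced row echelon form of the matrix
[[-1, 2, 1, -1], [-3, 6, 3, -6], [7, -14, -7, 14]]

[[1, -2, -1, 0], [0, 0, 0, 1], [0, 0, 0, 0]]

ρ1 := -1·ρ1
  [  1   -2  -1   1 ]
  [ -3    6   3  -6 ]
  [  7  -14  -7  14 ]
ρ2 := ρ2 + 3·ρ1
  [ 1   -2  -1   1 ]
  [ 0    0   0  -3 ]
  [ 7  -14  -7  14 ]
ρ3 := ρ3 − 7·ρ1
  [ 1  -2  -1   1 ]
  [ 0   0   0  -3 ]
  [ 0   0   0   7 ]
ρ2 := -1/3·ρ2
  [ 1  -2  -1  1 ]
  [ 0   0   0  1 ]
  [ 0   0   0  7 ]
ρ3 := ρ3 − 7·ρ2
  [ 1  -2  -1  1 ]
  [ 0   0   0  1 ]
  [ 0   0   0  0 ]
ρ1 := ρ1 − ρ2
  [ 1  -2  -1  0 ]
  [ 0   0   0  1 ]
  [ 0   0   0  0 ]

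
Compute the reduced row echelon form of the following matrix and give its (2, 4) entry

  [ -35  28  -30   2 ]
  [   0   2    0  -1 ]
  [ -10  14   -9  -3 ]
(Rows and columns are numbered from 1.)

-1/2

R1 → -1/35·R1
  [   1  -4/5  6/7  -2/35 ]
  [   0     2    0     -1 ]
  [ -10    14   -9     -3 ]
R3 → R3 + 10·R1
  [ 1  -4/5   6/7  -2/35 ]
  [ 0     2     0     -1 ]
  [ 0     6  -3/7  -25/7 ]
R2 → 1/2·R2
  [ 1  -4/5   6/7  -2/35 ]
  [ 0     1     0   -1/2 ]
  [ 0     6  -3/7  -25/7 ]
R3 → R3 − 6·R2
  [ 1  -4/5   6/7  -2/35 ]
  [ 0     1     0   -1/2 ]
  [ 0     0  -3/7   -4/7 ]
R3 → -7/3·R3
  [ 1  -4/5  6/7  -2/35 ]
  [ 0     1    0   -1/2 ]
  [ 0     0    1    4/3 ]
R1 → R1 − 6/7·R3
  [ 1  -4/5  0  -6/5 ]
  [ 0     1  0  -1/2 ]
  [ 0     0  1   4/3 ]
R1 → R1 + 4/5·R2
  [ 1  0  0  -8/5 ]
  [ 0  1  0  -1/2 ]
  [ 0  0  1   4/3 ]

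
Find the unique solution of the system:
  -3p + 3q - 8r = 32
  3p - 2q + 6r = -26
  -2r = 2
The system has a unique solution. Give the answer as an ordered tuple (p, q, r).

Form the augmented matrix and row-reduce:
  [ -3   3  -8  |   32 ]
  [  3  -2   6  |  -26 ]
  [  0   0  -2  |    2 ]
ρ1 → -1/3·ρ1
  [ 1  -1  8/3  |  -32/3 ]
  [ 3  -2    6  |    -26 ]
  [ 0   0   -2  |      2 ]
ρ2 → ρ2 − 3·ρ1
  [ 1  -1  8/3  |  -32/3 ]
  [ 0   1   -2  |      6 ]
  [ 0   0   -2  |      2 ]
ρ3 → -1/2·ρ3
  [ 1  -1  8/3  |  -32/3 ]
  [ 0   1   -2  |      6 ]
  [ 0   0    1  |     -1 ]
ρ2 → ρ2 + 2·ρ3
  [ 1  -1  8/3  |  -32/3 ]
  [ 0   1    0  |      4 ]
  [ 0   0    1  |     -1 ]
ρ1 → ρ1 − 8/3·ρ3
  [ 1  -1  0  |  -8 ]
  [ 0   1  0  |   4 ]
  [ 0   0  1  |  -1 ]
ρ1 → ρ1 + ρ2
  [ 1  0  0  |  -4 ]
  [ 0  1  0  |   4 ]
  [ 0  0  1  |  -1 ]
Reading off the last column: p = -4, q = 4, r = -1.

(-4, 4, -1)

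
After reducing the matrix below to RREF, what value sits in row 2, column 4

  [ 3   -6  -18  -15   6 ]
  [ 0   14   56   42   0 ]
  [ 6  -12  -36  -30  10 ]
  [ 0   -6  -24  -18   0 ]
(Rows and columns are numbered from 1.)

3

R1 := 1/3·R1
  [ 1   -2   -6   -5   2 ]
  [ 0   14   56   42   0 ]
  [ 6  -12  -36  -30  10 ]
  [ 0   -6  -24  -18   0 ]
R3 := R3 − 6·R1
  [ 1  -2   -6   -5   2 ]
  [ 0  14   56   42   0 ]
  [ 0   0    0    0  -2 ]
  [ 0  -6  -24  -18   0 ]
R2 := 1/14·R2
  [ 1  -2   -6   -5   2 ]
  [ 0   1    4    3   0 ]
  [ 0   0    0    0  -2 ]
  [ 0  -6  -24  -18   0 ]
R4 := R4 + 6·R2
  [ 1  -2  -6  -5   2 ]
  [ 0   1   4   3   0 ]
  [ 0   0   0   0  -2 ]
  [ 0   0   0   0   0 ]
R3 := -1/2·R3
  [ 1  -2  -6  -5  2 ]
  [ 0   1   4   3  0 ]
  [ 0   0   0   0  1 ]
  [ 0   0   0   0  0 ]
R1 := R1 − 2·R3
  [ 1  -2  -6  -5  0 ]
  [ 0   1   4   3  0 ]
  [ 0   0   0   0  1 ]
  [ 0   0   0   0  0 ]
R1 := R1 + 2·R2
  [ 1  0  2  1  0 ]
  [ 0  1  4  3  0 ]
  [ 0  0  0  0  1 ]
  [ 0  0  0  0  0 ]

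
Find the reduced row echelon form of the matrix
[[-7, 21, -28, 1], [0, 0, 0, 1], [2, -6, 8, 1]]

[[1, -3, 4, 0], [0, 0, 0, 1], [0, 0, 0, 0]]

R1 ← -1/7·R1
R3 ← R3 − 2·R1
R3 ← R3 − 9/7·R2
R1 ← R1 + 1/7·R2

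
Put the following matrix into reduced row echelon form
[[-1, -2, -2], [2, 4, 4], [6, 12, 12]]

[[1, 2, 2], [0, 0, 0], [0, 0, 0]]

Multiply r1 by -1.
  [ 1   2   2 ]
  [ 2   4   4 ]
  [ 6  12  12 ]
Subtract 2 times r1 from r2.
  [ 1   2   2 ]
  [ 0   0   0 ]
  [ 6  12  12 ]
Subtract 6 times r1 from r3.
  [ 1  2  2 ]
  [ 0  0  0 ]
  [ 0  0  0 ]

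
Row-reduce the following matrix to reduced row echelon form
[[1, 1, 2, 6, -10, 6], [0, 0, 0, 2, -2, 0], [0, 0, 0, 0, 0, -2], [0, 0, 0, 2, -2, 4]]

R2 ← 1/2·R2
  [ 1  1  2  6  -10   6 ]
  [ 0  0  0  1   -1   0 ]
  [ 0  0  0  0    0  -2 ]
  [ 0  0  0  2   -2   4 ]
R4 ← R4 − 2·R2
  [ 1  1  2  6  -10   6 ]
  [ 0  0  0  1   -1   0 ]
  [ 0  0  0  0    0  -2 ]
  [ 0  0  0  0    0   4 ]
R3 ← -1/2·R3
  [ 1  1  2  6  -10  6 ]
  [ 0  0  0  1   -1  0 ]
  [ 0  0  0  0    0  1 ]
  [ 0  0  0  0    0  4 ]
R4 ← R4 − 4·R3
  [ 1  1  2  6  -10  6 ]
  [ 0  0  0  1   -1  0 ]
  [ 0  0  0  0    0  1 ]
  [ 0  0  0  0    0  0 ]
R1 ← R1 − 6·R3
  [ 1  1  2  6  -10  0 ]
  [ 0  0  0  1   -1  0 ]
  [ 0  0  0  0    0  1 ]
  [ 0  0  0  0    0  0 ]
R1 ← R1 − 6·R2
  [ 1  1  2  0  -4  0 ]
  [ 0  0  0  1  -1  0 ]
  [ 0  0  0  0   0  1 ]
  [ 0  0  0  0   0  0 ]

[[1, 1, 2, 0, -4, 0], [0, 0, 0, 1, -1, 0], [0, 0, 0, 0, 0, 1], [0, 0, 0, 0, 0, 0]]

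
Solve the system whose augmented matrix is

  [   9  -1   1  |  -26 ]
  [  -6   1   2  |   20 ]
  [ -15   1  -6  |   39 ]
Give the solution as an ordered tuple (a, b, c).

(-3, 0, 1)

R1 -> 1/9·R1
  [   1  -1/9  1/9  |  -26/9 ]
  [  -6     1    2  |     20 ]
  [ -15     1   -6  |     39 ]
R2 -> R2 + 6·R1
  [   1  -1/9  1/9  |  -26/9 ]
  [   0   1/3  8/3  |    8/3 ]
  [ -15     1   -6  |     39 ]
R3 -> R3 + 15·R1
  [ 1  -1/9    1/9  |  -26/9 ]
  [ 0   1/3    8/3  |    8/3 ]
  [ 0  -2/3  -13/3  |  -13/3 ]
R2 -> 3·R2
  [ 1  -1/9    1/9  |  -26/9 ]
  [ 0     1      8  |      8 ]
  [ 0  -2/3  -13/3  |  -13/3 ]
R3 -> R3 + 2/3·R2
  [ 1  -1/9  1/9  |  -26/9 ]
  [ 0     1    8  |      8 ]
  [ 0     0    1  |      1 ]
R2 -> R2 − 8·R3
  [ 1  -1/9  1/9  |  -26/9 ]
  [ 0     1    0  |      0 ]
  [ 0     0    1  |      1 ]
R1 -> R1 − 1/9·R3
  [ 1  -1/9  0  |  -3 ]
  [ 0     1  0  |   0 ]
  [ 0     0  1  |   1 ]
R1 -> R1 + 1/9·R2
  [ 1  0  0  |  -3 ]
  [ 0  1  0  |   0 ]
  [ 0  0  1  |   1 ]
Reading off the last column: a = -3, b = 0, c = 1.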